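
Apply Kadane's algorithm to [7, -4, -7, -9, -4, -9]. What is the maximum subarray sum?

Using Kadane's algorithm on [7, -4, -7, -9, -4, -9]:

Scanning through the array:
Position 1 (value -4): max_ending_here = 3, max_so_far = 7
Position 2 (value -7): max_ending_here = -4, max_so_far = 7
Position 3 (value -9): max_ending_here = -9, max_so_far = 7
Position 4 (value -4): max_ending_here = -4, max_so_far = 7
Position 5 (value -9): max_ending_here = -9, max_so_far = 7

Maximum subarray: [7]
Maximum sum: 7

The maximum subarray is [7] with sum 7. This subarray runs from index 0 to index 0.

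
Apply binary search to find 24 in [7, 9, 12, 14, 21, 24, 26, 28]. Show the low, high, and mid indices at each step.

Binary search for 24 in [7, 9, 12, 14, 21, 24, 26, 28]:

lo=0, hi=7, mid=3, arr[mid]=14 -> 14 < 24, search right half
lo=4, hi=7, mid=5, arr[mid]=24 -> Found target at index 5!

Binary search finds 24 at index 5 after 2 comparisons. The search repeatedly halves the search space by comparing with the middle element.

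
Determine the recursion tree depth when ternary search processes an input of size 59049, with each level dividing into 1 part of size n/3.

For divide and conquer with division factor 3:

Problem sizes at each level:
Level 0: 59049
Level 1: 19683
Level 2: 6561
Level 3: 2187
Level 4: 729
Level 5: 243
Level 6: 81
Level 7: 27
Level 8: 9
Level 9: 3
Level 10: 1

The root is level 0 and the size-1 base case is level 10 (the tree spans levels 0 through 10, i.e. 11 levels counting the root), so the depth is the number of divisions: log_3(59049) = 10

The recursion tree depth is log_3(59049) = 10. At each level, the problem size is divided by 3, so it takes 10 divisions to reduce to a base case of size 1. The algorithm makes 1 recursive call at each level.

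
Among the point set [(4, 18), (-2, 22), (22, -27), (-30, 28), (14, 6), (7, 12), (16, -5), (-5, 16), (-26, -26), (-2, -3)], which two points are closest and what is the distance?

Computing all pairwise distances among 10 points:

d((4, 18), (-2, 22)) = 7.2111
d((4, 18), (22, -27)) = 48.4665
d((4, 18), (-30, 28)) = 35.4401
d((4, 18), (14, 6)) = 15.6205
d((4, 18), (7, 12)) = 6.7082 <-- minimum
d((4, 18), (16, -5)) = 25.9422
d((4, 18), (-5, 16)) = 9.2195
d((4, 18), (-26, -26)) = 53.2541
d((4, 18), (-2, -3)) = 21.8403
d((-2, 22), (22, -27)) = 54.5619
d((-2, 22), (-30, 28)) = 28.6356
d((-2, 22), (14, 6)) = 22.6274
d((-2, 22), (7, 12)) = 13.4536
d((-2, 22), (16, -5)) = 32.45
d((-2, 22), (-5, 16)) = 6.7082 <-- minimum
d((-2, 22), (-26, -26)) = 53.6656
d((-2, 22), (-2, -3)) = 25.0
d((22, -27), (-30, 28)) = 75.6902
d((22, -27), (14, 6)) = 33.9559
d((22, -27), (7, 12)) = 41.7852
d((22, -27), (16, -5)) = 22.8035
d((22, -27), (-5, 16)) = 50.774
d((22, -27), (-26, -26)) = 48.0104
d((22, -27), (-2, -3)) = 33.9411
d((-30, 28), (14, 6)) = 49.1935
d((-30, 28), (7, 12)) = 40.3113
d((-30, 28), (16, -5)) = 56.6127
d((-30, 28), (-5, 16)) = 27.7308
d((-30, 28), (-26, -26)) = 54.1479
d((-30, 28), (-2, -3)) = 41.7732
d((14, 6), (7, 12)) = 9.2195
d((14, 6), (16, -5)) = 11.1803
d((14, 6), (-5, 16)) = 21.4709
d((14, 6), (-26, -26)) = 51.225
d((14, 6), (-2, -3)) = 18.3576
d((7, 12), (16, -5)) = 19.2354
d((7, 12), (-5, 16)) = 12.6491
d((7, 12), (-26, -26)) = 50.3289
d((7, 12), (-2, -3)) = 17.4929
d((16, -5), (-5, 16)) = 29.6985
d((16, -5), (-26, -26)) = 46.9574
d((16, -5), (-2, -3)) = 18.1108
d((-5, 16), (-26, -26)) = 46.9574
d((-5, 16), (-2, -3)) = 19.2354
d((-26, -26), (-2, -3)) = 33.2415

Minimum distance: 6.7082 (tie among 2 pairs: (4, 18) and (7, 12); (-2, 22) and (-5, 16))

The minimum Euclidean distance is 6.7082. There is a tie: 2 pairs achieve this minimum — (4, 18) and (7, 12); (-2, 22) and (-5, 16). Any of these is a valid closest pair. For 10 points, brute-force pairwise comparison is shown above. For large n, the divide-and-conquer algorithm (sort by x, recurse on halves, check the dividing strip) achieves O(n log n).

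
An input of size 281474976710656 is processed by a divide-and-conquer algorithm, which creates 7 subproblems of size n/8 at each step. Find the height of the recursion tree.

For divide and conquer with division factor 8:

Problem sizes at each level:
Level 0: 281474976710656
Level 1: 35184372088832
Level 2: 4398046511104
Level 3: 549755813888
Level 4: 68719476736
Level 5: 8589934592
Level 6: 1073741824
Level 7: 134217728
Level 8: 16777216
Level 9: 2097152
Level 10: 262144
Level 11: 32768
Level 12: 4096
Level 13: 512
Level 14: 64
Level 15: 8
Level 16: 1

The root is level 0 and the size-1 base case is level 16 (the tree spans levels 0 through 16, i.e. 17 levels counting the root), so the depth is the number of divisions: log_8(281474976710656) = 16

The recursion tree depth is log_8(281474976710656) = 16. At each level, the problem size is divided by 8, so it takes 16 divisions to reduce to a base case of size 1. The algorithm makes 7 recursive calls at each level.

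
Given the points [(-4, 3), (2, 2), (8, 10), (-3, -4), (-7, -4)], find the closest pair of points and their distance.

Computing all pairwise distances among 5 points:

d((-4, 3), (2, 2)) = 6.0828
d((-4, 3), (8, 10)) = 13.8924
d((-4, 3), (-3, -4)) = 7.0711
d((-4, 3), (-7, -4)) = 7.6158
d((2, 2), (8, 10)) = 10.0
d((2, 2), (-3, -4)) = 7.8102
d((2, 2), (-7, -4)) = 10.8167
d((8, 10), (-3, -4)) = 17.8045
d((8, 10), (-7, -4)) = 20.5183
d((-3, -4), (-7, -4)) = 4.0 <-- minimum

Closest pair: (-3, -4) and (-7, -4) with distance 4.0

The closest pair is (-3, -4) and (-7, -4) with Euclidean distance 4.0. For 5 points, brute-force pairwise comparison is shown above. For large n, the divide-and-conquer algorithm (sort by x, recurse on halves, check the dividing strip) achieves O(n log n).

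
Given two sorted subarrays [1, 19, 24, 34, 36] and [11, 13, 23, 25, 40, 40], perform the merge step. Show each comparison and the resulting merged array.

Merging process:

Compare 1 vs 11: take 1 from left. Merged: [1]
Compare 19 vs 11: take 11 from right. Merged: [1, 11]
Compare 19 vs 13: take 13 from right. Merged: [1, 11, 13]
Compare 19 vs 23: take 19 from left. Merged: [1, 11, 13, 19]
Compare 24 vs 23: take 23 from right. Merged: [1, 11, 13, 19, 23]
Compare 24 vs 25: take 24 from left. Merged: [1, 11, 13, 19, 23, 24]
Compare 34 vs 25: take 25 from right. Merged: [1, 11, 13, 19, 23, 24, 25]
Compare 34 vs 40: take 34 from left. Merged: [1, 11, 13, 19, 23, 24, 25, 34]
Compare 36 vs 40: take 36 from left. Merged: [1, 11, 13, 19, 23, 24, 25, 34, 36]
Append remaining from right: [40, 40]. Merged: [1, 11, 13, 19, 23, 24, 25, 34, 36, 40, 40]

Final merged array: [1, 11, 13, 19, 23, 24, 25, 34, 36, 40, 40]
Total comparisons: 9

The merged array is [1, 11, 13, 19, 23, 24, 25, 34, 36, 40, 40], requiring 9 comparisons. The merge step runs in O(n) time where n is the total number of elements.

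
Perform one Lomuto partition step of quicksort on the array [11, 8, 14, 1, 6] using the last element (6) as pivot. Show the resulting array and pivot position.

Lomuto partition with pivot = 6:

Initial array: [11, 8, 14, 1, 6]

arr[0]=11 > 6: no swap
arr[1]=8 > 6: no swap
arr[2]=14 > 6: no swap
arr[3]=1 <= 6: swap with position 0, array becomes [1, 8, 14, 11, 6]

Place pivot at position 1: [1, 6, 14, 11, 8]
Pivot position: 1

After partitioning with pivot 6, the array becomes [1, 6, 14, 11, 8]. The pivot is placed at index 1. All elements to the left of the pivot are <= 6, and all elements to the right are > 6.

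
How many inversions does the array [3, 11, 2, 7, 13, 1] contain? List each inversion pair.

Finding inversions in [3, 11, 2, 7, 13, 1]:

(0, 2): arr[0]=3 > arr[2]=2
(0, 5): arr[0]=3 > arr[5]=1
(1, 2): arr[1]=11 > arr[2]=2
(1, 3): arr[1]=11 > arr[3]=7
(1, 5): arr[1]=11 > arr[5]=1
(2, 5): arr[2]=2 > arr[5]=1
(3, 5): arr[3]=7 > arr[5]=1
(4, 5): arr[4]=13 > arr[5]=1

Total inversions: 8

The array has 8 inversion(s): (0,2), (0,5), (1,2), (1,3), (1,5), (2,5), (3,5), (4,5). Each pair (i,j) satisfies i < j and arr[i] > arr[j].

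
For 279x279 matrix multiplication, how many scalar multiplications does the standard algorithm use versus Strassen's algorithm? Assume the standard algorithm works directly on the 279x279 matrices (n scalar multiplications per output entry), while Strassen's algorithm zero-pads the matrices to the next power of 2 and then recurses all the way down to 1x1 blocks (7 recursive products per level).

Matrix multiplication for 279x279 matrices:

Strassen's algorithm requires power-of-2 dimensions. Pad 279x279 to 512x512 (next power of 2).

Standard algorithm: 279^3 = 21717639 multiplications
Strassen's algorithm: 7^(log2(512)) = 7^9 = 40353607 multiplications
Difference: 21717639 - 40353607 = -18635968 (Strassen uses MORE here due to padding overhead — for small or just-over-power-of-2 n, padding can outweigh the per-level savings)

Standard: 21717639 multiplications (279^3). Strassen: 40353607 multiplications (7^9, after padding to 512x512). Strassen reduces 8 recursive multiplications to 7 at each level.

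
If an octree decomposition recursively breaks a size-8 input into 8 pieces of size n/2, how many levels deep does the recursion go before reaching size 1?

For divide and conquer with division factor 2:

Problem sizes at each level:
Level 0: 8
Level 1: 4
Level 2: 2
Level 3: 1

The root is level 0 and the size-1 base case is level 3 (the tree spans levels 0 through 3, i.e. 4 levels counting the root), so the depth is the number of divisions: log_2(8) = 3

The recursion tree depth is log_2(8) = 3. At each level, the problem size is divided by 2, so it takes 3 divisions to reduce to a base case of size 1. The algorithm makes 8 recursive calls at each level.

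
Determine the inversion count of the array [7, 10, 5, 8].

Finding inversions in [7, 10, 5, 8]:

(0, 2): arr[0]=7 > arr[2]=5
(1, 2): arr[1]=10 > arr[2]=5
(1, 3): arr[1]=10 > arr[3]=8

Total inversions: 3

The array has 3 inversion(s): (0,2), (1,2), (1,3). Each pair (i,j) satisfies i < j and arr[i] > arr[j].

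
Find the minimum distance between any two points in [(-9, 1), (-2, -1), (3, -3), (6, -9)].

Computing all pairwise distances among 4 points:

d((-9, 1), (-2, -1)) = 7.2801
d((-9, 1), (3, -3)) = 12.6491
d((-9, 1), (6, -9)) = 18.0278
d((-2, -1), (3, -3)) = 5.3852 <-- minimum
d((-2, -1), (6, -9)) = 11.3137
d((3, -3), (6, -9)) = 6.7082

Closest pair: (-2, -1) and (3, -3) with distance 5.3852

The closest pair is (-2, -1) and (3, -3) with Euclidean distance 5.3852. For 4 points, brute-force pairwise comparison is shown above. For large n, the divide-and-conquer algorithm (sort by x, recurse on halves, check the dividing strip) achieves O(n log n).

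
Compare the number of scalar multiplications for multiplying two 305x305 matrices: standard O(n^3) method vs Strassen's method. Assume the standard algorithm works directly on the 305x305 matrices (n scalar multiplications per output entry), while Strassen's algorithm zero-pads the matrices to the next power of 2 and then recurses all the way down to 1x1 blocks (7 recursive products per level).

Matrix multiplication for 305x305 matrices:

Strassen's algorithm requires power-of-2 dimensions. Pad 305x305 to 512x512 (next power of 2).

Standard algorithm: 305^3 = 28372625 multiplications
Strassen's algorithm: 7^(log2(512)) = 7^9 = 40353607 multiplications
Difference: 28372625 - 40353607 = -11980982 (Strassen uses MORE here due to padding overhead — for small or just-over-power-of-2 n, padding can outweigh the per-level savings)

Standard: 28372625 multiplications (305^3). Strassen: 40353607 multiplications (7^9, after padding to 512x512). Strassen reduces 8 recursive multiplications to 7 at each level.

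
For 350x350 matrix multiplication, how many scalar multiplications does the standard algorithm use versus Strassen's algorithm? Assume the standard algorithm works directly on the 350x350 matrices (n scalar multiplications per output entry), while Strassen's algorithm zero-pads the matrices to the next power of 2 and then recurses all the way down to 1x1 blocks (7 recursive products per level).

Matrix multiplication for 350x350 matrices:

Strassen's algorithm requires power-of-2 dimensions. Pad 350x350 to 512x512 (next power of 2).

Standard algorithm: 350^3 = 42875000 multiplications
Strassen's algorithm: 7^(log2(512)) = 7^9 = 40353607 multiplications
Savings: 42875000 - 40353607 = 2521393 multiplications

Standard: 42875000 multiplications (350^3). Strassen: 40353607 multiplications (7^9, after padding to 512x512). Strassen reduces 8 recursive multiplications to 7 at each level.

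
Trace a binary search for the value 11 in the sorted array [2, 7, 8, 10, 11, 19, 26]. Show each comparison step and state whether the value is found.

Binary search for 11 in [2, 7, 8, 10, 11, 19, 26]:

lo=0, hi=6, mid=3, arr[mid]=10 -> 10 < 11, search right half
lo=4, hi=6, mid=5, arr[mid]=19 -> 19 > 11, search left half
lo=4, hi=4, mid=4, arr[mid]=11 -> Found target at index 4!

Binary search finds 11 at index 4 after 3 comparisons. The search repeatedly halves the search space by comparing with the middle element.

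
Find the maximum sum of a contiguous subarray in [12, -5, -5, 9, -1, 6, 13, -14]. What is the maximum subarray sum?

Using Kadane's algorithm on [12, -5, -5, 9, -1, 6, 13, -14]:

Scanning through the array:
Position 1 (value -5): max_ending_here = 7, max_so_far = 12
Position 2 (value -5): max_ending_here = 2, max_so_far = 12
Position 3 (value 9): max_ending_here = 11, max_so_far = 12
Position 4 (value -1): max_ending_here = 10, max_so_far = 12
Position 5 (value 6): max_ending_here = 16, max_so_far = 16
Position 6 (value 13): max_ending_here = 29, max_so_far = 29
Position 7 (value -14): max_ending_here = 15, max_so_far = 29

Maximum subarray: [12, -5, -5, 9, -1, 6, 13]
Maximum sum: 29

The maximum subarray is [12, -5, -5, 9, -1, 6, 13] with sum 29. This subarray runs from index 0 to index 6.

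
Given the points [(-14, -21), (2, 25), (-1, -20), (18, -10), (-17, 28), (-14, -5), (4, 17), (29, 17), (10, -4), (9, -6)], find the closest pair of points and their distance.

Computing all pairwise distances among 10 points:

d((-14, -21), (2, 25)) = 48.7032
d((-14, -21), (-1, -20)) = 13.0384
d((-14, -21), (18, -10)) = 33.8378
d((-14, -21), (-17, 28)) = 49.0918
d((-14, -21), (-14, -5)) = 16.0
d((-14, -21), (4, 17)) = 42.0476
d((-14, -21), (29, 17)) = 57.3847
d((-14, -21), (10, -4)) = 29.4109
d((-14, -21), (9, -6)) = 27.4591
d((2, 25), (-1, -20)) = 45.0999
d((2, 25), (18, -10)) = 38.4838
d((2, 25), (-17, 28)) = 19.2354
d((2, 25), (-14, -5)) = 34.0
d((2, 25), (4, 17)) = 8.2462
d((2, 25), (29, 17)) = 28.1603
d((2, 25), (10, -4)) = 30.0832
d((2, 25), (9, -6)) = 31.7805
d((-1, -20), (18, -10)) = 21.4709
d((-1, -20), (-17, 28)) = 50.5964
d((-1, -20), (-14, -5)) = 19.8494
d((-1, -20), (4, 17)) = 37.3363
d((-1, -20), (29, 17)) = 47.634
d((-1, -20), (10, -4)) = 19.4165
d((-1, -20), (9, -6)) = 17.2047
d((18, -10), (-17, 28)) = 51.6624
d((18, -10), (-14, -5)) = 32.3883
d((18, -10), (4, 17)) = 30.4138
d((18, -10), (29, 17)) = 29.1548
d((18, -10), (10, -4)) = 10.0
d((18, -10), (9, -6)) = 9.8489
d((-17, 28), (-14, -5)) = 33.1361
d((-17, 28), (4, 17)) = 23.7065
d((-17, 28), (29, 17)) = 47.2969
d((-17, 28), (10, -4)) = 41.8688
d((-17, 28), (9, -6)) = 42.8019
d((-14, -5), (4, 17)) = 28.4253
d((-14, -5), (29, 17)) = 48.3011
d((-14, -5), (10, -4)) = 24.0208
d((-14, -5), (9, -6)) = 23.0217
d((4, 17), (29, 17)) = 25.0
d((4, 17), (10, -4)) = 21.8403
d((4, 17), (9, -6)) = 23.5372
d((29, 17), (10, -4)) = 28.3196
d((29, 17), (9, -6)) = 30.4795
d((10, -4), (9, -6)) = 2.2361 <-- minimum

Closest pair: (10, -4) and (9, -6) with distance 2.2361

The closest pair is (10, -4) and (9, -6) with Euclidean distance 2.2361. For 10 points, brute-force pairwise comparison is shown above. For large n, the divide-and-conquer algorithm (sort by x, recurse on halves, check the dividing strip) achieves O(n log n).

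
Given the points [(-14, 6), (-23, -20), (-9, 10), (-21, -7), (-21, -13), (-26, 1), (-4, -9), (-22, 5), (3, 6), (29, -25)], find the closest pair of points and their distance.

Computing all pairwise distances among 10 points:

d((-14, 6), (-23, -20)) = 27.5136
d((-14, 6), (-9, 10)) = 6.4031
d((-14, 6), (-21, -7)) = 14.7648
d((-14, 6), (-21, -13)) = 20.2485
d((-14, 6), (-26, 1)) = 13.0
d((-14, 6), (-4, -9)) = 18.0278
d((-14, 6), (-22, 5)) = 8.0623
d((-14, 6), (3, 6)) = 17.0
d((-14, 6), (29, -25)) = 53.0094
d((-23, -20), (-9, 10)) = 33.1059
d((-23, -20), (-21, -7)) = 13.1529
d((-23, -20), (-21, -13)) = 7.2801
d((-23, -20), (-26, 1)) = 21.2132
d((-23, -20), (-4, -9)) = 21.9545
d((-23, -20), (-22, 5)) = 25.02
d((-23, -20), (3, 6)) = 36.7696
d((-23, -20), (29, -25)) = 52.2398
d((-9, 10), (-21, -7)) = 20.8087
d((-9, 10), (-21, -13)) = 25.9422
d((-9, 10), (-26, 1)) = 19.2354
d((-9, 10), (-4, -9)) = 19.6469
d((-9, 10), (-22, 5)) = 13.9284
d((-9, 10), (3, 6)) = 12.6491
d((-9, 10), (29, -25)) = 51.6624
d((-21, -7), (-21, -13)) = 6.0
d((-21, -7), (-26, 1)) = 9.434
d((-21, -7), (-4, -9)) = 17.1172
d((-21, -7), (-22, 5)) = 12.0416
d((-21, -7), (3, 6)) = 27.2947
d((-21, -7), (29, -25)) = 53.1413
d((-21, -13), (-26, 1)) = 14.8661
d((-21, -13), (-4, -9)) = 17.4642
d((-21, -13), (-22, 5)) = 18.0278
d((-21, -13), (3, 6)) = 30.6105
d((-21, -13), (29, -25)) = 51.4198
d((-26, 1), (-4, -9)) = 24.1661
d((-26, 1), (-22, 5)) = 5.6569 <-- minimum
d((-26, 1), (3, 6)) = 29.4279
d((-26, 1), (29, -25)) = 60.8358
d((-4, -9), (-22, 5)) = 22.8035
d((-4, -9), (3, 6)) = 16.5529
d((-4, -9), (29, -25)) = 36.6742
d((-22, 5), (3, 6)) = 25.02
d((-22, 5), (29, -25)) = 59.1692
d((3, 6), (29, -25)) = 40.4599

Closest pair: (-26, 1) and (-22, 5) with distance 5.6569

The closest pair is (-26, 1) and (-22, 5) with Euclidean distance 5.6569. For 10 points, brute-force pairwise comparison is shown above. For large n, the divide-and-conquer algorithm (sort by x, recurse on halves, check the dividing strip) achieves O(n log n).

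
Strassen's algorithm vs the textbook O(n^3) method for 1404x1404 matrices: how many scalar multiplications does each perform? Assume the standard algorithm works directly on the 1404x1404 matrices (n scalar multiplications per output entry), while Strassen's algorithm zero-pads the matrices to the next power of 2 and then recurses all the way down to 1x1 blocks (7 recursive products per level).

Matrix multiplication for 1404x1404 matrices:

Strassen's algorithm requires power-of-2 dimensions. Pad 1404x1404 to 2048x2048 (next power of 2).

Standard algorithm: 1404^3 = 2767587264 multiplications
Strassen's algorithm: 7^(log2(2048)) = 7^11 = 1977326743 multiplications
Savings: 2767587264 - 1977326743 = 790260521 multiplications

Standard: 2767587264 multiplications (1404^3). Strassen: 1977326743 multiplications (7^11, after padding to 2048x2048). Strassen reduces 8 recursive multiplications to 7 at each level.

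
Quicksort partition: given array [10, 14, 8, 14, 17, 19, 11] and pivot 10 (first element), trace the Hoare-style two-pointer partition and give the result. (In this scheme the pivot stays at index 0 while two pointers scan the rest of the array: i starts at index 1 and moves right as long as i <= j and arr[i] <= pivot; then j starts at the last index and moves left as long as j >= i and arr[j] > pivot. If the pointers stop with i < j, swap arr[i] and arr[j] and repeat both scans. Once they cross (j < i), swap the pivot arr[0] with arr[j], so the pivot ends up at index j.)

Hoare-style two-pointer partition with pivot = 10:

Initial array: [10, 14, 8, 14, 17, 19, 11]

Pointers start at i = 1, j = 6.
i stops at index 1 (arr[1]=14 > 10), j stops at index 2 (arr[2]=8 <= 10): swap arr[1] and arr[2], array becomes [10, 8, 14, 14, 17, 19, 11]
i ends at 2, j ends at 1: the pointers have crossed (j < i), so scanning stops.

Swap pivot arr[0] with arr[1] to place pivot at position 1: [8, 10, 14, 14, 17, 19, 11]
Pivot position: 1

After partitioning with pivot 10, the array becomes [8, 10, 14, 14, 17, 19, 11]. The pivot is placed at index 1. All elements to the left of the pivot are <= 10, and all elements to the right are > 10.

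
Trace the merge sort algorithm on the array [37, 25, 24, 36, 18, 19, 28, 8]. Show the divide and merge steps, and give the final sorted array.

Merge sort trace:

Split: [37, 25, 24, 36, 18, 19, 28, 8] -> [37, 25, 24, 36] and [18, 19, 28, 8]
  Split: [37, 25, 24, 36] -> [37, 25] and [24, 36]
    Split: [37, 25] -> [37] and [25]
    Merge: [37] + [25] -> [25, 37]
    Split: [24, 36] -> [24] and [36]
    Merge: [24] + [36] -> [24, 36]
  Merge: [25, 37] + [24, 36] -> [24, 25, 36, 37]
  Split: [18, 19, 28, 8] -> [18, 19] and [28, 8]
    Split: [18, 19] -> [18] and [19]
    Merge: [18] + [19] -> [18, 19]
    Split: [28, 8] -> [28] and [8]
    Merge: [28] + [8] -> [8, 28]
  Merge: [18, 19] + [8, 28] -> [8, 18, 19, 28]
Merge: [24, 25, 36, 37] + [8, 18, 19, 28] -> [8, 18, 19, 24, 25, 28, 36, 37]

Final sorted array: [8, 18, 19, 24, 25, 28, 36, 37]

The merge sort proceeds by recursively splitting the array and merging sorted halves.
After all merges, the sorted array is [8, 18, 19, 24, 25, 28, 36, 37].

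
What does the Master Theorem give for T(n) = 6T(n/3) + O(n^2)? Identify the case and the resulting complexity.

Master Theorem for T(n) = 6T(n/3) + O(n^2):

a = 6, b = 3, c = 2
log_b(a) = log_3(6) = 1.6309

Case 3: c = 2 > log_3(6) = 1.6309
T(n) = O(n^2) = O(n^2)

For T(n) = 6T(n/3) + O(n^2): log_3(6) = 1.6309. This is Case 3 of the Master Theorem (c > log_b(a), work dominated by root), giving O(n^2).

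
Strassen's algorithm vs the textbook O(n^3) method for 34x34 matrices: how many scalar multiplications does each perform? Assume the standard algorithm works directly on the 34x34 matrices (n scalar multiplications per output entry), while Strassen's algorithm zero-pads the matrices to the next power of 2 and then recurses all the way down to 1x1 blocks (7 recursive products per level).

Matrix multiplication for 34x34 matrices:

Strassen's algorithm requires power-of-2 dimensions. Pad 34x34 to 64x64 (next power of 2).

Standard algorithm: 34^3 = 39304 multiplications
Strassen's algorithm: 7^(log2(64)) = 7^6 = 117649 multiplications
Difference: 39304 - 117649 = -78345 (Strassen uses MORE here due to padding overhead — for small or just-over-power-of-2 n, padding can outweigh the per-level savings)

Standard: 39304 multiplications (34^3). Strassen: 117649 multiplications (7^6, after padding to 64x64). Strassen reduces 8 recursive multiplications to 7 at each level.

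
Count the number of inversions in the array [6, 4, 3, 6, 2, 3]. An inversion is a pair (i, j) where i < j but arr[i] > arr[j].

Finding inversions in [6, 4, 3, 6, 2, 3]:

(0, 1): arr[0]=6 > arr[1]=4
(0, 2): arr[0]=6 > arr[2]=3
(0, 4): arr[0]=6 > arr[4]=2
(0, 5): arr[0]=6 > arr[5]=3
(1, 2): arr[1]=4 > arr[2]=3
(1, 4): arr[1]=4 > arr[4]=2
(1, 5): arr[1]=4 > arr[5]=3
(2, 4): arr[2]=3 > arr[4]=2
(3, 4): arr[3]=6 > arr[4]=2
(3, 5): arr[3]=6 > arr[5]=3

Total inversions: 10

The array has 10 inversion(s): (0,1), (0,2), (0,4), (0,5), (1,2), (1,4), (1,5), (2,4), (3,4), (3,5). Each pair (i,j) satisfies i < j and arr[i] > arr[j].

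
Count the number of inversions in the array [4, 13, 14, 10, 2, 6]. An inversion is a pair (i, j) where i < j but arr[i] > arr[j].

Finding inversions in [4, 13, 14, 10, 2, 6]:

(0, 4): arr[0]=4 > arr[4]=2
(1, 3): arr[1]=13 > arr[3]=10
(1, 4): arr[1]=13 > arr[4]=2
(1, 5): arr[1]=13 > arr[5]=6
(2, 3): arr[2]=14 > arr[3]=10
(2, 4): arr[2]=14 > arr[4]=2
(2, 5): arr[2]=14 > arr[5]=6
(3, 4): arr[3]=10 > arr[4]=2
(3, 5): arr[3]=10 > arr[5]=6

Total inversions: 9

The array has 9 inversion(s): (0,4), (1,3), (1,4), (1,5), (2,3), (2,4), (2,5), (3,4), (3,5). Each pair (i,j) satisfies i < j and arr[i] > arr[j].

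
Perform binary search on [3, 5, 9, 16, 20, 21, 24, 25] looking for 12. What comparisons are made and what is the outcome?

Binary search for 12 in [3, 5, 9, 16, 20, 21, 24, 25]:

lo=0, hi=7, mid=3, arr[mid]=16 -> 16 > 12, search left half
lo=0, hi=2, mid=1, arr[mid]=5 -> 5 < 12, search right half
lo=2, hi=2, mid=2, arr[mid]=9 -> 9 < 12, search right half
lo=3 > hi=2, target 12 not found

Binary search determines that 12 is not in the array after 3 comparisons. The search space was exhausted without finding the target.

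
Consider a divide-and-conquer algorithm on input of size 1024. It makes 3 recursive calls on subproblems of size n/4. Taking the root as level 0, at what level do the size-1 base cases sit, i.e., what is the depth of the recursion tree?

For divide and conquer with division factor 4:

Problem sizes at each level:
Level 0: 1024
Level 1: 256
Level 2: 64
Level 3: 16
Level 4: 4
Level 5: 1

The root is level 0 and the size-1 base case is level 5 (the tree spans levels 0 through 5, i.e. 6 levels counting the root), so the depth is the number of divisions: log_4(1024) = 5

The recursion tree depth is log_4(1024) = 5. At each level, the problem size is divided by 4, so it takes 5 divisions to reduce to a base case of size 1. The algorithm makes 3 recursive calls at each level.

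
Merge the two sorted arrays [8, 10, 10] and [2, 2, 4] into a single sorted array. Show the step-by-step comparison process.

Merging process:

Compare 8 vs 2: take 2 from right. Merged: [2]
Compare 8 vs 2: take 2 from right. Merged: [2, 2]
Compare 8 vs 4: take 4 from right. Merged: [2, 2, 4]
Append remaining from left: [8, 10, 10]. Merged: [2, 2, 4, 8, 10, 10]

Final merged array: [2, 2, 4, 8, 10, 10]
Total comparisons: 3

The merged array is [2, 2, 4, 8, 10, 10], requiring 3 comparisons. The merge step runs in O(n) time where n is the total number of elements.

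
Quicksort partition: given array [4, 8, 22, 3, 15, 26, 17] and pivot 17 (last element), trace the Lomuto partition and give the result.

Lomuto partition with pivot = 17:

Initial array: [4, 8, 22, 3, 15, 26, 17]

arr[0]=4 <= 17: swap with position 0, array becomes [4, 8, 22, 3, 15, 26, 17]
arr[1]=8 <= 17: swap with position 1, array becomes [4, 8, 22, 3, 15, 26, 17]
arr[2]=22 > 17: no swap
arr[3]=3 <= 17: swap with position 2, array becomes [4, 8, 3, 22, 15, 26, 17]
arr[4]=15 <= 17: swap with position 3, array becomes [4, 8, 3, 15, 22, 26, 17]
arr[5]=26 > 17: no swap

Place pivot at position 4: [4, 8, 3, 15, 17, 26, 22]
Pivot position: 4

After partitioning with pivot 17, the array becomes [4, 8, 3, 15, 17, 26, 22]. The pivot is placed at index 4. All elements to the left of the pivot are <= 17, and all elements to the right are > 17.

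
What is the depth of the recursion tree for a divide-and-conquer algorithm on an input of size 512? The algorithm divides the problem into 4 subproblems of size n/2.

For divide and conquer with division factor 2:

Problem sizes at each level:
Level 0: 512
Level 1: 256
Level 2: 128
Level 3: 64
Level 4: 32
Level 5: 16
Level 6: 8
Level 7: 4
Level 8: 2
Level 9: 1

The root is level 0 and the size-1 base case is level 9 (the tree spans levels 0 through 9, i.e. 10 levels counting the root), so the depth is the number of divisions: log_2(512) = 9

The recursion tree depth is log_2(512) = 9. At each level, the problem size is divided by 2, so it takes 9 divisions to reduce to a base case of size 1. The algorithm makes 4 recursive calls at each level.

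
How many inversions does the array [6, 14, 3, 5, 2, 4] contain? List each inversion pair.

Finding inversions in [6, 14, 3, 5, 2, 4]:

(0, 2): arr[0]=6 > arr[2]=3
(0, 3): arr[0]=6 > arr[3]=5
(0, 4): arr[0]=6 > arr[4]=2
(0, 5): arr[0]=6 > arr[5]=4
(1, 2): arr[1]=14 > arr[2]=3
(1, 3): arr[1]=14 > arr[3]=5
(1, 4): arr[1]=14 > arr[4]=2
(1, 5): arr[1]=14 > arr[5]=4
(2, 4): arr[2]=3 > arr[4]=2
(3, 4): arr[3]=5 > arr[4]=2
(3, 5): arr[3]=5 > arr[5]=4

Total inversions: 11

The array has 11 inversion(s): (0,2), (0,3), (0,4), (0,5), (1,2), (1,3), (1,4), (1,5), (2,4), (3,4), (3,5). Each pair (i,j) satisfies i < j and arr[i] > arr[j].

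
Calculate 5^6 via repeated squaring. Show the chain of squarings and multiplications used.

Computing 5^6 by squaring (build up from 5^1; each line after the first costs one multiplication):

5^1 = 5
5^2 = (5^1)^2 = 5^2 = 25
5^3 = 5 * 5^2 = 5 * 25 = 125
5^6 = (5^3)^2 = 125^2 = 15625

Result: 15625
Multiplications needed: 3 (3 lines after 5^1)

5^6 = 15625. Using exponentiation by squaring, this requires 3 multiplications. The key idea: if the exponent is even, square the half-power; if odd, multiply by the base once.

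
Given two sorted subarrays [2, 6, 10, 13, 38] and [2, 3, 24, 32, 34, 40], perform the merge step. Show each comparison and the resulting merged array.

Merging process:

Compare 2 vs 2: take 2 from left. Merged: [2]
Compare 6 vs 2: take 2 from right. Merged: [2, 2]
Compare 6 vs 3: take 3 from right. Merged: [2, 2, 3]
Compare 6 vs 24: take 6 from left. Merged: [2, 2, 3, 6]
Compare 10 vs 24: take 10 from left. Merged: [2, 2, 3, 6, 10]
Compare 13 vs 24: take 13 from left. Merged: [2, 2, 3, 6, 10, 13]
Compare 38 vs 24: take 24 from right. Merged: [2, 2, 3, 6, 10, 13, 24]
Compare 38 vs 32: take 32 from right. Merged: [2, 2, 3, 6, 10, 13, 24, 32]
Compare 38 vs 34: take 34 from right. Merged: [2, 2, 3, 6, 10, 13, 24, 32, 34]
Compare 38 vs 40: take 38 from left. Merged: [2, 2, 3, 6, 10, 13, 24, 32, 34, 38]
Append remaining from right: [40]. Merged: [2, 2, 3, 6, 10, 13, 24, 32, 34, 38, 40]

Final merged array: [2, 2, 3, 6, 10, 13, 24, 32, 34, 38, 40]
Total comparisons: 10

The merged array is [2, 2, 3, 6, 10, 13, 24, 32, 34, 38, 40], requiring 10 comparisons. The merge step runs in O(n) time where n is the total number of elements.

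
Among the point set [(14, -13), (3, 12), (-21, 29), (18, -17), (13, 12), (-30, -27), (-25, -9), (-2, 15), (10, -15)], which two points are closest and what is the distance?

Computing all pairwise distances among 9 points:

d((14, -13), (3, 12)) = 27.313
d((14, -13), (-21, 29)) = 54.6717
d((14, -13), (18, -17)) = 5.6569
d((14, -13), (13, 12)) = 25.02
d((14, -13), (-30, -27)) = 46.1736
d((14, -13), (-25, -9)) = 39.2046
d((14, -13), (-2, 15)) = 32.249
d((14, -13), (10, -15)) = 4.4721 <-- minimum
d((3, 12), (-21, 29)) = 29.4109
d((3, 12), (18, -17)) = 32.6497
d((3, 12), (13, 12)) = 10.0
d((3, 12), (-30, -27)) = 51.0882
d((3, 12), (-25, -9)) = 35.0
d((3, 12), (-2, 15)) = 5.831
d((3, 12), (10, -15)) = 27.8927
d((-21, 29), (18, -17)) = 60.3075
d((-21, 29), (13, 12)) = 38.0132
d((-21, 29), (-30, -27)) = 56.7186
d((-21, 29), (-25, -9)) = 38.2099
d((-21, 29), (-2, 15)) = 23.6008
d((-21, 29), (10, -15)) = 53.8238
d((18, -17), (13, 12)) = 29.4279
d((18, -17), (-30, -27)) = 49.0306
d((18, -17), (-25, -9)) = 43.7379
d((18, -17), (-2, 15)) = 37.7359
d((18, -17), (10, -15)) = 8.2462
d((13, 12), (-30, -27)) = 58.0517
d((13, 12), (-25, -9)) = 43.4166
d((13, 12), (-2, 15)) = 15.2971
d((13, 12), (10, -15)) = 27.1662
d((-30, -27), (-25, -9)) = 18.6815
d((-30, -27), (-2, 15)) = 50.4777
d((-30, -27), (10, -15)) = 41.7612
d((-25, -9), (-2, 15)) = 33.2415
d((-25, -9), (10, -15)) = 35.5106
d((-2, 15), (10, -15)) = 32.311

Closest pair: (14, -13) and (10, -15) with distance 4.4721

The closest pair is (14, -13) and (10, -15) with Euclidean distance 4.4721. For 9 points, brute-force pairwise comparison is shown above. For large n, the divide-and-conquer algorithm (sort by x, recurse on halves, check the dividing strip) achieves O(n log n).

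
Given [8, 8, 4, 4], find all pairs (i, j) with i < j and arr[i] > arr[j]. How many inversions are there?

Finding inversions in [8, 8, 4, 4]:

(0, 2): arr[0]=8 > arr[2]=4
(0, 3): arr[0]=8 > arr[3]=4
(1, 2): arr[1]=8 > arr[2]=4
(1, 3): arr[1]=8 > arr[3]=4

Total inversions: 4

The array has 4 inversion(s): (0,2), (0,3), (1,2), (1,3). Each pair (i,j) satisfies i < j and arr[i] > arr[j].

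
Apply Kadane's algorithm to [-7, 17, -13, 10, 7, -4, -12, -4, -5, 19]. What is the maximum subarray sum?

Using Kadane's algorithm on [-7, 17, -13, 10, 7, -4, -12, -4, -5, 19]:

Scanning through the array:
Position 1 (value 17): max_ending_here = 17, max_so_far = 17
Position 2 (value -13): max_ending_here = 4, max_so_far = 17
Position 3 (value 10): max_ending_here = 14, max_so_far = 17
Position 4 (value 7): max_ending_here = 21, max_so_far = 21
Position 5 (value -4): max_ending_here = 17, max_so_far = 21
Position 6 (value -12): max_ending_here = 5, max_so_far = 21
Position 7 (value -4): max_ending_here = 1, max_so_far = 21
Position 8 (value -5): max_ending_here = -4, max_so_far = 21
Position 9 (value 19): max_ending_here = 19, max_so_far = 21

Maximum subarray: [17, -13, 10, 7]
Maximum sum: 21

The maximum subarray is [17, -13, 10, 7] with sum 21. This subarray runs from index 1 to index 4.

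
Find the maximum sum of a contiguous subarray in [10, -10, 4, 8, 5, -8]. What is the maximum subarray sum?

Using Kadane's algorithm on [10, -10, 4, 8, 5, -8]:

Scanning through the array:
Position 1 (value -10): max_ending_here = 0, max_so_far = 10
Position 2 (value 4): max_ending_here = 4, max_so_far = 10
Position 3 (value 8): max_ending_here = 12, max_so_far = 12
Position 4 (value 5): max_ending_here = 17, max_so_far = 17
Position 5 (value -8): max_ending_here = 9, max_so_far = 17

Maximum subarray: [10, -10, 4, 8, 5]
Maximum sum: 17

The maximum subarray is [10, -10, 4, 8, 5] with sum 17. This subarray runs from index 0 to index 4.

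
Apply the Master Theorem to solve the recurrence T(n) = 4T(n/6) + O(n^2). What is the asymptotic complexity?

Master Theorem for T(n) = 4T(n/6) + O(n^2):

a = 4, b = 6, c = 2
log_b(a) = log_6(4) = 0.7737

Case 3: c = 2 > log_6(4) = 0.7737
T(n) = O(n^2) = O(n^2)

For T(n) = 4T(n/6) + O(n^2): log_6(4) = 0.7737. This is Case 3 of the Master Theorem (c > log_b(a), work dominated by root), giving O(n^2).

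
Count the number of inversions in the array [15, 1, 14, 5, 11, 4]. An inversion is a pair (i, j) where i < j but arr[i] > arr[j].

Finding inversions in [15, 1, 14, 5, 11, 4]:

(0, 1): arr[0]=15 > arr[1]=1
(0, 2): arr[0]=15 > arr[2]=14
(0, 3): arr[0]=15 > arr[3]=5
(0, 4): arr[0]=15 > arr[4]=11
(0, 5): arr[0]=15 > arr[5]=4
(2, 3): arr[2]=14 > arr[3]=5
(2, 4): arr[2]=14 > arr[4]=11
(2, 5): arr[2]=14 > arr[5]=4
(3, 5): arr[3]=5 > arr[5]=4
(4, 5): arr[4]=11 > arr[5]=4

Total inversions: 10

The array has 10 inversion(s): (0,1), (0,2), (0,3), (0,4), (0,5), (2,3), (2,4), (2,5), (3,5), (4,5). Each pair (i,j) satisfies i < j and arr[i] > arr[j].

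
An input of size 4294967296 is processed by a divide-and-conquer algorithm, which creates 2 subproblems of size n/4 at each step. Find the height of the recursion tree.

For divide and conquer with division factor 4:

Problem sizes at each level:
Level 0: 4294967296
Level 1: 1073741824
Level 2: 268435456
Level 3: 67108864
Level 4: 16777216
Level 5: 4194304
Level 6: 1048576
Level 7: 262144
Level 8: 65536
Level 9: 16384
Level 10: 4096
Level 11: 1024
Level 12: 256
Level 13: 64
Level 14: 16
Level 15: 4
Level 16: 1

The root is level 0 and the size-1 base case is level 16 (the tree spans levels 0 through 16, i.e. 17 levels counting the root), so the depth is the number of divisions: log_4(4294967296) = 16

The recursion tree depth is log_4(4294967296) = 16. At each level, the problem size is divided by 4, so it takes 16 divisions to reduce to a base case of size 1. The algorithm makes 2 recursive calls at each level.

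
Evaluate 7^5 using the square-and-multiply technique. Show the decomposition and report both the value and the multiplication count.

Computing 7^5 by squaring (build up from 7^1; each line after the first costs one multiplication):

7^1 = 7
7^2 = (7^1)^2 = 7^2 = 49
7^4 = (7^2)^2 = 49^2 = 2401
7^5 = 7 * 7^4 = 7 * 2401 = 16807

Result: 16807
Multiplications needed: 3 (3 lines after 7^1)

7^5 = 16807. Using exponentiation by squaring, this requires 3 multiplications. The key idea: if the exponent is even, square the half-power; if odd, multiply by the base once.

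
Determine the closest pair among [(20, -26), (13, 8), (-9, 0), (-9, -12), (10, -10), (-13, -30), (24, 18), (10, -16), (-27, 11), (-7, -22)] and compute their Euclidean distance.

Computing all pairwise distances among 10 points:

d((20, -26), (13, 8)) = 34.7131
d((20, -26), (-9, 0)) = 38.9487
d((20, -26), (-9, -12)) = 32.2025
d((20, -26), (10, -10)) = 18.868
d((20, -26), (-13, -30)) = 33.2415
d((20, -26), (24, 18)) = 44.1814
d((20, -26), (10, -16)) = 14.1421
d((20, -26), (-27, 11)) = 59.8164
d((20, -26), (-7, -22)) = 27.2947
d((13, 8), (-9, 0)) = 23.4094
d((13, 8), (-9, -12)) = 29.7321
d((13, 8), (10, -10)) = 18.2483
d((13, 8), (-13, -30)) = 46.0435
d((13, 8), (24, 18)) = 14.8661
d((13, 8), (10, -16)) = 24.1868
d((13, 8), (-27, 11)) = 40.1123
d((13, 8), (-7, -22)) = 36.0555
d((-9, 0), (-9, -12)) = 12.0
d((-9, 0), (10, -10)) = 21.4709
d((-9, 0), (-13, -30)) = 30.2655
d((-9, 0), (24, 18)) = 37.5899
d((-9, 0), (10, -16)) = 24.8395
d((-9, 0), (-27, 11)) = 21.095
d((-9, 0), (-7, -22)) = 22.0907
d((-9, -12), (10, -10)) = 19.105
d((-9, -12), (-13, -30)) = 18.4391
d((-9, -12), (24, 18)) = 44.5982
d((-9, -12), (10, -16)) = 19.4165
d((-9, -12), (-27, 11)) = 29.2062
d((-9, -12), (-7, -22)) = 10.198
d((10, -10), (-13, -30)) = 30.4795
d((10, -10), (24, 18)) = 31.305
d((10, -10), (10, -16)) = 6.0 <-- minimum
d((10, -10), (-27, 11)) = 42.5441
d((10, -10), (-7, -22)) = 20.8087
d((-13, -30), (24, 18)) = 60.6053
d((-13, -30), (10, -16)) = 26.9258
d((-13, -30), (-27, 11)) = 43.3244
d((-13, -30), (-7, -22)) = 10.0
d((24, 18), (10, -16)) = 36.7696
d((24, 18), (-27, 11)) = 51.4782
d((24, 18), (-7, -22)) = 50.6063
d((10, -16), (-27, 11)) = 45.8039
d((10, -16), (-7, -22)) = 18.0278
d((-27, 11), (-7, -22)) = 38.5876

Closest pair: (10, -10) and (10, -16) with distance 6.0

The closest pair is (10, -10) and (10, -16) with Euclidean distance 6.0. For 10 points, brute-force pairwise comparison is shown above. For large n, the divide-and-conquer algorithm (sort by x, recurse on halves, check the dividing strip) achieves O(n log n).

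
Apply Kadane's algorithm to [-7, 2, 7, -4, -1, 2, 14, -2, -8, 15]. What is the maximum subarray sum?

Using Kadane's algorithm on [-7, 2, 7, -4, -1, 2, 14, -2, -8, 15]:

Scanning through the array:
Position 1 (value 2): max_ending_here = 2, max_so_far = 2
Position 2 (value 7): max_ending_here = 9, max_so_far = 9
Position 3 (value -4): max_ending_here = 5, max_so_far = 9
Position 4 (value -1): max_ending_here = 4, max_so_far = 9
Position 5 (value 2): max_ending_here = 6, max_so_far = 9
Position 6 (value 14): max_ending_here = 20, max_so_far = 20
Position 7 (value -2): max_ending_here = 18, max_so_far = 20
Position 8 (value -8): max_ending_here = 10, max_so_far = 20
Position 9 (value 15): max_ending_here = 25, max_so_far = 25

Maximum subarray: [2, 7, -4, -1, 2, 14, -2, -8, 15]
Maximum sum: 25

The maximum subarray is [2, 7, -4, -1, 2, 14, -2, -8, 15] with sum 25. This subarray runs from index 1 to index 9.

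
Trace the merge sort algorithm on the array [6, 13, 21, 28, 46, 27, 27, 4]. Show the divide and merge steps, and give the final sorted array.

Merge sort trace:

Split: [6, 13, 21, 28, 46, 27, 27, 4] -> [6, 13, 21, 28] and [46, 27, 27, 4]
  Split: [6, 13, 21, 28] -> [6, 13] and [21, 28]
    Split: [6, 13] -> [6] and [13]
    Merge: [6] + [13] -> [6, 13]
    Split: [21, 28] -> [21] and [28]
    Merge: [21] + [28] -> [21, 28]
  Merge: [6, 13] + [21, 28] -> [6, 13, 21, 28]
  Split: [46, 27, 27, 4] -> [46, 27] and [27, 4]
    Split: [46, 27] -> [46] and [27]
    Merge: [46] + [27] -> [27, 46]
    Split: [27, 4] -> [27] and [4]
    Merge: [27] + [4] -> [4, 27]
  Merge: [27, 46] + [4, 27] -> [4, 27, 27, 46]
Merge: [6, 13, 21, 28] + [4, 27, 27, 46] -> [4, 6, 13, 21, 27, 27, 28, 46]

Final sorted array: [4, 6, 13, 21, 27, 27, 28, 46]

The merge sort proceeds by recursively splitting the array and merging sorted halves.
After all merges, the sorted array is [4, 6, 13, 21, 27, 27, 28, 46].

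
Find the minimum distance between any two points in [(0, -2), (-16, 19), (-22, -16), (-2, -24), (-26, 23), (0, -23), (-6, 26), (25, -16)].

Computing all pairwise distances among 8 points:

d((0, -2), (-16, 19)) = 26.4008
d((0, -2), (-22, -16)) = 26.0768
d((0, -2), (-2, -24)) = 22.0907
d((0, -2), (-26, 23)) = 36.0694
d((0, -2), (0, -23)) = 21.0
d((0, -2), (-6, 26)) = 28.6356
d((0, -2), (25, -16)) = 28.6531
d((-16, 19), (-22, -16)) = 35.5106
d((-16, 19), (-2, -24)) = 45.2217
d((-16, 19), (-26, 23)) = 10.7703
d((-16, 19), (0, -23)) = 44.9444
d((-16, 19), (-6, 26)) = 12.2066
d((-16, 19), (25, -16)) = 53.9073
d((-22, -16), (-2, -24)) = 21.5407
d((-22, -16), (-26, 23)) = 39.2046
d((-22, -16), (0, -23)) = 23.0868
d((-22, -16), (-6, 26)) = 44.9444
d((-22, -16), (25, -16)) = 47.0
d((-2, -24), (-26, 23)) = 52.7731
d((-2, -24), (0, -23)) = 2.2361 <-- minimum
d((-2, -24), (-6, 26)) = 50.1597
d((-2, -24), (25, -16)) = 28.1603
d((-26, 23), (0, -23)) = 52.8394
d((-26, 23), (-6, 26)) = 20.2237
d((-26, 23), (25, -16)) = 64.2028
d((0, -23), (-6, 26)) = 49.366
d((0, -23), (25, -16)) = 25.9615
d((-6, 26), (25, -16)) = 52.2015

Closest pair: (-2, -24) and (0, -23) with distance 2.2361

The closest pair is (-2, -24) and (0, -23) with Euclidean distance 2.2361. For 8 points, brute-force pairwise comparison is shown above. For large n, the divide-and-conquer algorithm (sort by x, recurse on halves, check the dividing strip) achieves O(n log n).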